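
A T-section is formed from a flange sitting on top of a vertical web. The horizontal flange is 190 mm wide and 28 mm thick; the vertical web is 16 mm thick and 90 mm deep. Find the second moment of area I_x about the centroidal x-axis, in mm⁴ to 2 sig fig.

I_x ≈ 5.3 × 10⁶ mm⁴

Split into non-overlapping primitives; take the origin at the lower-left of the bounding box.
Flange: 190 × 28, A = 5 320 mm², y = 104 mm, Ī = 347 573 mm⁴.
Web: 16 × 90, A = 1 440 mm², y = 45 mm, Ī = 972 000 mm⁴.
Centroid: ȳ = ΣA·y / ΣA = 91.43 mm.
Transfer each piece to the centroidal x-axis using Ī + A·d² with d = y − 91.43:
  flange: d = 12.57 mm → contributes +1 187 898 mm⁴
  web: d = -46.43 mm → contributes +4 076 534 mm⁴
Total I = 5 264 432 mm⁴.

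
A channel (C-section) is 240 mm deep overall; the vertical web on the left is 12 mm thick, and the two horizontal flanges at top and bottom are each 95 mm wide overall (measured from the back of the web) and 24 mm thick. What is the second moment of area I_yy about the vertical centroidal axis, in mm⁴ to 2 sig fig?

I_yy ≈ 6.1 × 10⁶ mm⁴

Break the section into simple shapes (no overlaps), measuring from the bottom-left corner of the bounding box.
Web: 12 × 240, A = 2 880 mm², x = 6 mm, Ī = 34 560 mm⁴.
Top flange (beyond web): 83 × 24, A = 1 992 mm², x = 53.5 mm, Ī = 1 143 574 mm⁴.
Bottom flange (beyond web): 83 × 24, A = 1 992 mm², x = 53.5 mm, Ī = 1 143 574 mm⁴.
Centroid: x̄ = ΣA·x / ΣA = 33.57 mm.
Transfer each piece to the vertical centroidal axis using Ī + A·d² with d = x − 33.57:
  web: d = -27.57 mm → contributes +2 223 651 mm⁴
  top flange (beyond web): d = 19.93 mm → contributes +1 934 812 mm⁴
  bottom flange (beyond web): d = 19.93 mm → contributes +1 934 812 mm⁴
Total I = 6 093 274 mm⁴.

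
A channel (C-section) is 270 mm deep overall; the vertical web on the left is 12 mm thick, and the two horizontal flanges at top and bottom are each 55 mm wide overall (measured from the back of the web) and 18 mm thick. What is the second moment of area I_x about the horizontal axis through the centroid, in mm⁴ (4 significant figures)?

I_x ≈ 4.430 × 10⁷ mm⁴

Decompose the section into non-overlapping parts with the origin at the bottom-left of its bounding rectangle.
Web: 12 × 270, A = 3 240 mm², y = 135 mm, Ī = 19 683 000 mm⁴.
Top flange (beyond web): 43 × 18, A = 774 mm², y = 261 mm, Ī = 20 898 mm⁴.
Bottom flange (beyond web): 43 × 18, A = 774 mm², y = 9 mm, Ī = 20 898 mm⁴.
By symmetry the centroid is at mid-height, ȳ = 135 mm.
Transfer each piece to the horizontal axis through the centroid using Ī + A·d² with d = y − 135:
  web: d = 0 mm → contributes +19 683 000 mm⁴
  top flange (beyond web): d = 126 mm → contributes +12 308 922 mm⁴
  bottom flange (beyond web): d = -126 mm → contributes +12 308 922 mm⁴
Total I = 44 300 844 mm⁴.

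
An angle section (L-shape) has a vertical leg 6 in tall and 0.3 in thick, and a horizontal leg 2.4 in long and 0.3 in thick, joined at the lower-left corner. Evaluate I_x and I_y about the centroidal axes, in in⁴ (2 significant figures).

Treat the section as a set of non-overlapping primitives; coordinates are from the bounding-box lower-left.
Vertical leg: 0.3 × 6, A = 1.8 in², y = 3 in, Ī = 5.4 in⁴.
Horizontal leg (remainder): 2.1 × 0.3, A = 0.63 in², y = 0.15 in, Ī = 0.004725 in⁴.
Centroid: ȳ = ΣA·y / ΣA = 2.261 in.
Transfer each piece to the centroidal x-axis using Ī + A·d² with d = y − 2.261:
  vertical leg: d = 0.7389 in → contributes +6.383 in⁴
  horizontal leg (remainder): d = -2.111 in → contributes +2.813 in⁴
Total I = 9.195 in⁴.
For the y-axis: x̄ = 0.4611 in.
Repeating about the centroidal y-axis gives I_y = 0.917 in⁴.

I_x ≈ 9.2 in⁴, I_y ≈ 0.92 in⁴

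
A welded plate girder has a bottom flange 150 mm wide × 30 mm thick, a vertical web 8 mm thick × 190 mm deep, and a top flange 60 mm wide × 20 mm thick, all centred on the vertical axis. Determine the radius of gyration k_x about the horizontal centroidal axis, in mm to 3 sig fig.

k_x ≈ 86.3 mm

Split into non-overlapping primitives; take the origin at the lower-left of the bounding box.
Bottom plate: 150 × 30, A = 4 500 mm², y = 15 mm, Ī = 337 500 mm⁴.
Web plate: 8 × 190, A = 1 520 mm², y = 125 mm, Ī = 4 572 667 mm⁴.
Top plate: 60 × 20, A = 1 200 mm², y = 230 mm, Ī = 40 000 mm⁴.
Centroid: ȳ = ΣA·y / ΣA = 73.892 mm.
Transfer each piece to the horizontal centroidal axis using Ī + A·d² with d = y − 73.892:
  bottom plate: d = -58.892 mm → contributes +15 944 687 mm⁴
  web plate: d = 51.108 mm → contributes +8 542 954 mm⁴
  top plate: d = 156.11 mm → contributes +29 283 662 mm⁴
Total I = 53 771 302 mm⁴.
Radius of gyration: k = √(I/A) = √(53 771 302 / 7 220) = 86.299 mm.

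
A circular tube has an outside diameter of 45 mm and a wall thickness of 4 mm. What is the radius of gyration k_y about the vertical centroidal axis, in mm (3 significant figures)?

Treat the section as a set of non-overlapping primitives; coordinates are from the bounding-box lower-left.
Outer circle: ⌀45, A = 1590.4 mm², x = 22.5 mm, Ī = 201 289 mm⁴.
Bore (subtracted): ⌀37, A = 1075.2 mm², x = 22.5 mm, Ī = 91 998 mm⁴.
By symmetry the centroid is at mid-width, x̄ = 22.5 mm.
All pieces are centred on the vertical centroidal axis, so I = ΣĪ (holes subtracted) = 109 291 mm⁴.
Radius of gyration: k = √(I/A) = √(109 291 / 515.22) = 14.565 mm.

k_y ≈ 14.6 mm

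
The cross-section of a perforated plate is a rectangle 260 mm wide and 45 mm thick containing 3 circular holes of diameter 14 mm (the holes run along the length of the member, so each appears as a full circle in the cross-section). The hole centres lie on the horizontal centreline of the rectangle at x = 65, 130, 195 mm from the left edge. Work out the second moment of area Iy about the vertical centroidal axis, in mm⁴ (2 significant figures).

Split into non-overlapping primitives; take the origin at the lower-left of the bounding box.
Plate: 260 × 45, A = 11 700 mm², x = 130 mm, Ī = 65 910 000 mm⁴.
Hole 1 (subtracted): ⌀14, A = 153.9 mm², x = 65 mm, Ī = 1 886 mm⁴.
Hole 2 (subtracted): ⌀14, A = 153.9 mm², x = 130 mm, Ī = 1 886 mm⁴.
Hole 3 (subtracted): ⌀14, A = 153.9 mm², x = 195 mm, Ī = 1 886 mm⁴.
By symmetry the centroid is at mid-width, x̄ = 130 mm.
Transfer each piece to the vertical centroidal axis using Ī + A·d² with d = x − 130:
  plate: d = 0 mm → contributes +65 910 000 mm⁴
  hole 1: d = -65 mm → contributes −652 274 mm⁴
  hole 2: d = 0 mm → contributes −1 886 mm⁴
  hole 3: d = 65 mm → contributes −652 274 mm⁴
Total I = 64 603 566 mm⁴.

Iy ≈ 6.5 × 10⁷ mm⁴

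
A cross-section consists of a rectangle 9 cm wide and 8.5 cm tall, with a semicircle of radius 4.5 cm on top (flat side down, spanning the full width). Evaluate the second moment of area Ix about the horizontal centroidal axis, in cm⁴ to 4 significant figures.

Ix ≈ 1358 cm⁴

Break the section into simple shapes (no overlaps), measuring from the bottom-left corner of the bounding box.
Rectangular body: 9 × 8.5, A = 76.5 cm², y = 4.25 cm, Ī = 460.594 cm⁴.
Semicircular cap: semicircle r = 4.5, A = 31.8086 cm², y = 10.4099 cm, Ī = 45.0072 cm⁴.
Centroid: ȳ = ΣA·y / ΣA = 6.05906 cm.
Transfer each piece to the horizontal centroidal axis using Ī + A·d² with d = y − 6.05906:
  rectangular body: d = -1.80906 cm → contributes +710.955 cm⁴
  semicircular cap: d = 4.3508 cm → contributes +647.128 cm⁴
Total I = 1358.08 cm⁴.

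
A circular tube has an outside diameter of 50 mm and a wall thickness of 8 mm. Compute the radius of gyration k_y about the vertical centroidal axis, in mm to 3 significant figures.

Treat the section as a set of non-overlapping primitives; coordinates are from the bounding-box lower-left.
Outer circle: ⌀50, A = 1963.5 mm², x = 25 mm, Ī = 306 796 mm⁴.
Bore (subtracted): ⌀34, A = 907.92 mm², x = 25 mm, Ī = 65 597 mm⁴.
By symmetry the centroid is at mid-width, x̄ = 25 mm.
All pieces are centred on the vertical centroidal axis, so I = ΣĪ (holes subtracted) = 241 199 mm⁴.
Radius of gyration: k = √(I/A) = √(241 199 / 1055.6) = 15.116 mm.

k_y ≈ 15.1 mm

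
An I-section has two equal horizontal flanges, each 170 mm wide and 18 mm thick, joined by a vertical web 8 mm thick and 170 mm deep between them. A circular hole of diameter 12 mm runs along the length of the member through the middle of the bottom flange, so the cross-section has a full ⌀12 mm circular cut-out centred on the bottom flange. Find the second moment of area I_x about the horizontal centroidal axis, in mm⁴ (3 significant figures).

I_x ≈ 5.65 × 10⁷ mm⁴

Decompose the section into non-overlapping parts with the origin at the bottom-left of its bounding rectangle.
Bottom flange: 170 × 18, A = 3 060 mm², y = 9 mm, Ī = 82 620 mm⁴.
Web: 8 × 170, A = 1 360 mm², y = 103 mm, Ī = 3 275 333 mm⁴.
Top flange: 170 × 18, A = 3 060 mm², y = 197 mm, Ī = 82 620 mm⁴.
Hole (subtracted): ⌀12, A = 113.1 mm², y = 9 mm, Ī = 1017.9 mm⁴.
Centroid: ȳ = ΣA·y / ΣA = 104.44 mm.
Transfer each piece to the horizontal centroidal axis using Ī + A·d² with d = y − 104.44:
  bottom flange: d = -95.443 mm → contributes +27 957 337 mm⁴
  web: d = -1.4431 mm → contributes +3 278 166 mm⁴
  top flange: d = 92.557 mm → contributes +26 296 968 mm⁴
  hole: d = -95.443 mm → contributes −1 031 265 mm⁴
Total I = 56 501 206 mm⁴.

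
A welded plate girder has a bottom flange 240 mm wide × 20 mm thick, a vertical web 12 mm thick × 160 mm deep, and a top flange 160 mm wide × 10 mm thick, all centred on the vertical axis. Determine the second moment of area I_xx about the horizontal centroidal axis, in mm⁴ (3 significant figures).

Break the section into simple shapes (no overlaps), measuring from the bottom-left corner of the bounding box.
Bottom plate: 240 × 20, A = 4 800 mm², y = 10 mm, Ī = 160 000 mm⁴.
Web plate: 12 × 160, A = 1 920 mm², y = 100 mm, Ī = 4 096 000 mm⁴.
Top plate: 160 × 10, A = 1 600 mm², y = 185 mm, Ī = 13 333 mm⁴.
Centroid: ȳ = ΣA·y / ΣA = 64.423 mm.
Transfer each piece to the horizontal centroidal axis using Ī + A·d² with d = y − 64.423:
  bottom plate: d = -54.423 mm → contributes +14 376 982 mm⁴
  web plate: d = 35.577 mm → contributes +6 526 178 mm⁴
  top plate: d = 120.58 mm → contributes +23 275 404 mm⁴
Total I = 44 178 564 mm⁴.

I_xx ≈ 4.42 × 10⁷ mm⁴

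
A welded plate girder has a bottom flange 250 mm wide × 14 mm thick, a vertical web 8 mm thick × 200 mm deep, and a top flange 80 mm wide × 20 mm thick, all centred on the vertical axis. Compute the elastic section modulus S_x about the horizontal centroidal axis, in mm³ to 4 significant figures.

S_x ≈ 3.943 × 10⁵ mm³

Treat the section as a set of non-overlapping primitives; coordinates are from the bounding-box lower-left.
Bottom plate: 250 × 14, A = 3 500 mm², y = 7 mm, Ī = 57166.7 mm⁴.
Web plate: 8 × 200, A = 1 600 mm², y = 114 mm, Ī = 5 333 333 mm⁴.
Top plate: 80 × 20, A = 1 600 mm², y = 224 mm, Ī = 53333.3 mm⁴.
Centroid: ȳ = ΣA·y / ΣA = 84.3731 mm.
Transfer each piece to the horizontal centroidal axis using Ī + A·d² with d = y − 84.3731:
  bottom plate: d = -77.3731 mm → contributes +21 010 273 mm⁴
  web plate: d = 29.6269 mm → contributes +6 737 735 mm⁴
  top plate: d = 139.627 mm → contributes +31 246 392 mm⁴
Total I = 58 994 400 mm⁴.
Extreme fibre distance c = 149.627 mm; S = I/c = 394 277 mm³.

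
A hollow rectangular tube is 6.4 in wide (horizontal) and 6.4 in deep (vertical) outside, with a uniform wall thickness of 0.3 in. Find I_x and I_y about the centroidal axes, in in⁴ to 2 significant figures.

I_x ≈ 46 in⁴, I_y ≈ 46 in⁴

Treat the section as a set of non-overlapping primitives; coordinates are from the bounding-box lower-left.
Outer rectangle: 6.4 × 6.4, A = 40.96 in², y = 3.2 in, Ī = 139.8 in⁴.
Inner void (subtracted): 5.8 × 5.8, A = 33.64 in², y = 3.2 in, Ī = 94.3 in⁴.
By symmetry the centroid is at mid-height, ȳ = 3.2 in.
All pieces are centred on the centroidal x-axis, so I = ΣĪ (holes subtracted) = 45.51 in⁴.
Repeating about the centroidal y-axis gives I_y = 45.51 in⁴.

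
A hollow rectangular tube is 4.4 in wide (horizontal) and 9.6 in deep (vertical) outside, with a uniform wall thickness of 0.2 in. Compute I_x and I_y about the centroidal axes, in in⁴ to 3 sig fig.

I_x ≈ 64.8 in⁴, I_y ≈ 19.1 in⁴

Split into non-overlapping primitives; take the origin at the lower-left of the bounding box.
Outer rectangle: 4.4 × 9.6, A = 42.24 in², y = 4.8 in, Ī = 324.4 in⁴.
Inner void (subtracted): 4 × 9.2, A = 36.8 in², y = 4.8 in, Ī = 259.56 in⁴.
By symmetry the centroid is at mid-height, ȳ = 4.8 in.
All pieces are centred on the centroidal x-axis, so I = ΣĪ (holes subtracted) = 64.841 in⁴.
Repeating about the centroidal y-axis gives I_y = 19.081 in⁴.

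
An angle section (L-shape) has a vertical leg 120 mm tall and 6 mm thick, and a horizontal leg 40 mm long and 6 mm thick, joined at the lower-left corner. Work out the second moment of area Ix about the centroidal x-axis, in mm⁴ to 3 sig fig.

Ix ≈ 1.38 × 10⁶ mm⁴

Split into non-overlapping primitives; take the origin at the lower-left of the bounding box.
Vertical leg: 6 × 120, A = 720 mm², y = 60 mm, Ī = 864 000 mm⁴.
Horizontal leg (remainder): 34 × 6, A = 204 mm², y = 3 mm, Ī = 612 mm⁴.
Centroid: ȳ = ΣA·y / ΣA = 47.416 mm.
Transfer each piece to the centroidal x-axis using Ī + A·d² with d = y − 47.416:
  vertical leg: d = 12.584 mm → contributes +978 025 mm⁴
  horizontal leg (remainder): d = -44.416 mm → contributes +403 052 mm⁴
Total I = 1 381 076 mm⁴.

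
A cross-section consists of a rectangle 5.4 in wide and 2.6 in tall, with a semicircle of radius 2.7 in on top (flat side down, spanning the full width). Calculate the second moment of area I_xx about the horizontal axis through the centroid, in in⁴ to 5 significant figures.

I_xx ≈ 51.474 in⁴

Decompose the section into non-overlapping parts with the origin at the bottom-left of its bounding rectangle.
Rectangular body: 5.4 × 2.6, A = 14.04 in², y = 1.3 in, Ī = 7.9092 in⁴.
Semicircular cap: semicircle r = 2.7, A = 11.45111 in², y = 3.745916 in, Ī = 5.832935 in⁴.
Centroid: ȳ = ΣA·y / ΣA = 2.398753 in.
Transfer each piece to the horizontal axis through the centroid using Ī + A·d² with d = y − 2.398753:
  rectangular body: d = -1.098753 in → contributes +24.85911 in⁴
  semicircular cap: d = 1.347162 in → contributes +26.61493 in⁴
Total I = 51.47404 in⁴.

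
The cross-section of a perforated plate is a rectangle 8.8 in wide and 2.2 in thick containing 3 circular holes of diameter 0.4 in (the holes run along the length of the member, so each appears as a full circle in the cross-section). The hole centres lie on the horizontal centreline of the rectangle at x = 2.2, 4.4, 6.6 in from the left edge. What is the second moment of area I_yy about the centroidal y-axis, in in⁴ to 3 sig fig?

I_yy ≈ 124 in⁴

Break the section into simple shapes (no overlaps), measuring from the bottom-left corner of the bounding box.
Plate: 8.8 × 2.2, A = 19.36 in², x = 4.4 in, Ī = 124.94 in⁴.
Hole 1 (subtracted): ⌀0.4, A = 0.12566 in², x = 2.2 in, Ī = 0.0012566 in⁴.
Hole 2 (subtracted): ⌀0.4, A = 0.12566 in², x = 4.4 in, Ī = 0.0012566 in⁴.
Hole 3 (subtracted): ⌀0.4, A = 0.12566 in², x = 6.6 in, Ī = 0.0012566 in⁴.
By symmetry the centroid is at mid-width, x̄ = 4.4 in.
Transfer each piece to the centroidal y-axis using Ī + A·d² with d = x − 4.4:
  plate: d = 0 in → contributes +124.94 in⁴
  hole 1: d = -2.2 in → contributes −0.60947 in⁴
  hole 2: d = 0 in → contributes −0.0012566 in⁴
  hole 3: d = 2.2 in → contributes −0.60947 in⁴
Total I = 123.72 in⁴.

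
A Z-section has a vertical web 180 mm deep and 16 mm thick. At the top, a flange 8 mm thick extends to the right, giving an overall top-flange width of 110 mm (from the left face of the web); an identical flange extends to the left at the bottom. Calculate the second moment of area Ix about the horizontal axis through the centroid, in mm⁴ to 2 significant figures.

Ix ≈ 1.9 × 10⁷ mm⁴

Split into non-overlapping primitives; take the origin at the lower-left of the bounding box.
Web: 16 × 180, A = 2 880 mm², y = 90 mm, Ī = 7 776 000 mm⁴.
Top flange (beyond web): 94 × 8, A = 752 mm², y = 176 mm, Ī = 4 011 mm⁴.
Bottom flange (beyond web): 94 × 8, A = 752 mm², y = 4 mm, Ī = 4 011 mm⁴.
Centroid: ȳ = ΣA·y / ΣA = 90 mm.
Transfer each piece to the horizontal axis through the centroid using Ī + A·d² with d = y − 90:
  web: d = 0 mm → contributes +7 776 000 mm⁴
  top flange (beyond web): d = 86 mm → contributes +5 565 803 mm⁴
  bottom flange (beyond web): d = -86 mm → contributes +5 565 803 mm⁴
Total I = 18 907 605 mm⁴.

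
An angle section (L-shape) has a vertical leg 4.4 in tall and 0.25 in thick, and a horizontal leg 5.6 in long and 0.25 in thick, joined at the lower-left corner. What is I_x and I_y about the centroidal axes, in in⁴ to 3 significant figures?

Treat the section as a set of non-overlapping primitives; coordinates are from the bounding-box lower-left.
Vertical leg: 0.25 × 4.4, A = 1.1 in², y = 2.2 in, Ī = 1.7747 in⁴.
Horizontal leg (remainder): 5.35 × 0.25, A = 1.3375 in², y = 0.125 in, Ī = 0.0069661 in⁴.
Centroid: ȳ = ΣA·y / ΣA = 1.0614 in.
Transfer each piece to the centroidal x-axis using Ī + A·d² with d = y − 1.0614:
  vertical leg: d = 1.1386 in → contributes +3.2007 in⁴
  horizontal leg (remainder): d = -0.93641 in → contributes +1.1798 in⁴
Total I = 4.3805 in⁴.
For the y-axis: x̄ = 1.6614 in.
Repeating about the centroidal y-axis gives I_y = 7.9281 in⁴.

I_x ≈ 4.38 in⁴, I_y ≈ 7.93 in⁴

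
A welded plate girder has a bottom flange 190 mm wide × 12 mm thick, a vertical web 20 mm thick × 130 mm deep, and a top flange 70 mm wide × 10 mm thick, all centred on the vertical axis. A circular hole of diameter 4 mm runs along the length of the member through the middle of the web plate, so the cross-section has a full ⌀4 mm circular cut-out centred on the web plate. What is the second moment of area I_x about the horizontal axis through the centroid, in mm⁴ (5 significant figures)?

Break the section into simple shapes (no overlaps), measuring from the bottom-left corner of the bounding box.
Bottom plate: 190 × 12, A = 2 280 mm², y = 6 mm, Ī = 27 360 mm⁴.
Web plate: 20 × 130, A = 2 600 mm², y = 77 mm, Ī = 3 661 667 mm⁴.
Top plate: 70 × 10, A = 700 mm², y = 147 mm, Ī = 5833.333 mm⁴.
Hole (subtracted): ⌀4, A = 12.56637 mm², y = 77 mm, Ī = 12.56637 mm⁴.
Centroid: ȳ = ΣA·y / ΣA = 56.72495 mm.
Transfer each piece to the horizontal axis through the centroid using Ī + A·d² with d = y − 56.72495:
  bottom plate: d = -50.72495 mm → contributes +5 893 847 mm⁴
  web plate: d = 20.27505 mm → contributes +4 730 469 mm⁴
  top plate: d = 90.27505 mm → contributes +5 710 543 mm⁴
  hole: d = 20.27505 mm → contributes −5178.321 mm⁴
Total I = 16 329 680 mm⁴.

I_x ≈ 1.6330 × 10⁷ mm⁴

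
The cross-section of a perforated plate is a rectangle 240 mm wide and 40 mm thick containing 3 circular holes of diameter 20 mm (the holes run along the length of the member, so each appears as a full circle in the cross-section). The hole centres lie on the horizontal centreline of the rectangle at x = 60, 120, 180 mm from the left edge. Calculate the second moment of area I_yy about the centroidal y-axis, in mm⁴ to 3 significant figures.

I_yy ≈ 4.38 × 10⁷ mm⁴

Break the section into simple shapes (no overlaps), measuring from the bottom-left corner of the bounding box.
Plate: 240 × 40, A = 9 600 mm², x = 120 mm, Ī = 46 080 000 mm⁴.
Hole 1 (subtracted): ⌀20, A = 314.16 mm², x = 60 mm, Ī = 7 854 mm⁴.
Hole 2 (subtracted): ⌀20, A = 314.16 mm², x = 120 mm, Ī = 7 854 mm⁴.
Hole 3 (subtracted): ⌀20, A = 314.16 mm², x = 180 mm, Ī = 7 854 mm⁴.
By symmetry the centroid is at mid-width, x̄ = 120 mm.
Transfer each piece to the centroidal y-axis using Ī + A·d² with d = x − 120:
  plate: d = 0 mm → contributes +46 080 000 mm⁴
  hole 1: d = -60 mm → contributes −1 138 827 mm⁴
  hole 2: d = 0 mm → contributes −7 854 mm⁴
  hole 3: d = 60 mm → contributes −1 138 827 mm⁴
Total I = 43 794 491 mm⁴.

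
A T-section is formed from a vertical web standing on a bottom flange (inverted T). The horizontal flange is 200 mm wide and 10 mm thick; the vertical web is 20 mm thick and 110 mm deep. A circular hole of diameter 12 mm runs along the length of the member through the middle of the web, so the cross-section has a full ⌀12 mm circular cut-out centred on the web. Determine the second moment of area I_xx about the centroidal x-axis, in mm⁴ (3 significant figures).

I_xx ≈ 5.91 × 10⁶ mm⁴

Decompose the section into non-overlapping parts with the origin at the bottom-left of its bounding rectangle.
Flange: 200 × 10, A = 2 000 mm², y = 5 mm, Ī = 16 667 mm⁴.
Web: 20 × 110, A = 2 200 mm², y = 65 mm, Ī = 2 218 333 mm⁴.
Hole (subtracted): ⌀12, A = 113.1 mm², y = 65 mm, Ī = 1017.9 mm⁴.
Centroid: ȳ = ΣA·y / ΣA = 35.638 mm.
Transfer each piece to the centroidal x-axis using Ī + A·d² with d = y − 35.638:
  flange: d = -30.638 mm → contributes +1 894 030 mm⁴
  web: d = 29.362 mm → contributes +4 115 024 mm⁴
  hole: d = 29.362 mm → contributes −98 523 mm⁴
Total I = 5 910 531 mm⁴.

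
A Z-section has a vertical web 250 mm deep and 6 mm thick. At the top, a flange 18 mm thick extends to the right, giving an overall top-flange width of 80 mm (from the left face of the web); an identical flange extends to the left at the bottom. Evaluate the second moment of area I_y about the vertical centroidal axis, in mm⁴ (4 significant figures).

I_y ≈ 5.483 × 10⁶ mm⁴

Split into non-overlapping primitives; take the origin at the lower-left of the bounding box.
Web: 6 × 250, A = 1 500 mm², x = 77 mm, Ī = 4 500 mm⁴.
Top flange (beyond web): 74 × 18, A = 1 332 mm², x = 117 mm, Ī = 607 836 mm⁴.
Bottom flange (beyond web): 74 × 18, A = 1 332 mm², x = 37 mm, Ī = 607 836 mm⁴.
Centroid: x̄ = ΣA·x / ΣA = 77 mm.
Transfer each piece to the vertical centroidal axis using Ī + A·d² with d = x − 77:
  web: d = 0 mm → contributes +4 500 mm⁴
  top flange (beyond web): d = 40 mm → contributes +2 739 036 mm⁴
  bottom flange (beyond web): d = -40 mm → contributes +2 739 036 mm⁴
Total I = 5 482 572 mm⁴.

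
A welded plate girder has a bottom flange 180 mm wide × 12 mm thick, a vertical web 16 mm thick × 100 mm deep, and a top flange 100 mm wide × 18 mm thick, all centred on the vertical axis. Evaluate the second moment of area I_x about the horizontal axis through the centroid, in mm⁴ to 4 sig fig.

Treat the section as a set of non-overlapping primitives; coordinates are from the bounding-box lower-left.
Bottom plate: 180 × 12, A = 2 160 mm², y = 6 mm, Ī = 25 920 mm⁴.
Web plate: 16 × 100, A = 1 600 mm², y = 62 mm, Ī = 1 333 333 mm⁴.
Top plate: 100 × 18, A = 1 800 mm², y = 121 mm, Ī = 48 600 mm⁴.
Centroid: ȳ = ΣA·y / ΣA = 59.3453 mm.
Transfer each piece to the horizontal axis through the centroid using Ī + A·d² with d = y − 59.3453:
  bottom plate: d = -53.3453 mm → contributes +6 172 683 mm⁴
  web plate: d = 2.65468 mm → contributes +1 344 609 mm⁴
  top plate: d = 61.6547 mm → contributes +6 890 938 mm⁴
Total I = 14 408 230 mm⁴.

I_x ≈ 1.441 × 10⁷ mm⁴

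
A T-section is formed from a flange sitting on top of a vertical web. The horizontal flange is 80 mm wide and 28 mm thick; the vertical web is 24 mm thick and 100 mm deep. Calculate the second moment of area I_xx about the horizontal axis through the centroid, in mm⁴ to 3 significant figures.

I_xx ≈ 6.89 × 10⁶ mm⁴

Split into non-overlapping primitives; take the origin at the lower-left of the bounding box.
Flange: 80 × 28, A = 2 240 mm², y = 114 mm, Ī = 146 347 mm⁴.
Web: 24 × 100, A = 2 400 mm², y = 50 mm, Ī = 2 000 000 mm⁴.
Centroid: ȳ = ΣA·y / ΣA = 80.897 mm.
Transfer each piece to the horizontal axis through the centroid using Ī + A·d² with d = y − 80.897:
  flange: d = 33.103 mm → contributes +2 601 024 mm⁴
  web: d = -30.897 mm → contributes +4 291 033 mm⁴
Total I = 6 892 057 mm⁴.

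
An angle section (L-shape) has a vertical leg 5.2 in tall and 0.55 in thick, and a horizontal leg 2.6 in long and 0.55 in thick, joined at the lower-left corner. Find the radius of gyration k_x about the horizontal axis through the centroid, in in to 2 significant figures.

Break the section into simple shapes (no overlaps), measuring from the bottom-left corner of the bounding box.
Vertical leg: 0.55 × 5.2, A = 2.86 in², y = 2.6 in, Ī = 6.445 in⁴.
Horizontal leg (remainder): 2.05 × 0.55, A = 1.128 in², y = 0.275 in, Ī = 0.02842 in⁴.
Centroid: ȳ = ΣA·y / ΣA = 1.943 in.
Transfer each piece to the horizontal axis through the centroid using Ī + A·d² with d = y − 1.943:
  vertical leg: d = 0.6574 in → contributes +7.681 in⁴
  horizontal leg (remainder): d = -1.668 in → contributes +3.164 in⁴
Total I = 10.84 in⁴.
Radius of gyration: k = √(I/A) = √(10.84 / 3.988) = 1.649 in.

k_x ≈ 1.6 in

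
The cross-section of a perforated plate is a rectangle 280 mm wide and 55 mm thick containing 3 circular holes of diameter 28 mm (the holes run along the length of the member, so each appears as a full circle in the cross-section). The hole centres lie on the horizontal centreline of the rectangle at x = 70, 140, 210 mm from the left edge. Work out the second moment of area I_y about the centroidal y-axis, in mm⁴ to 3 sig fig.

Treat the section as a set of non-overlapping primitives; coordinates are from the bounding-box lower-left.
Plate: 280 × 55, A = 15 400 mm², x = 140 mm, Ī = 100 613 333 mm⁴.
Hole 1 (subtracted): ⌀28, A = 615.75 mm², x = 70 mm, Ī = 30 172 mm⁴.
Hole 2 (subtracted): ⌀28, A = 615.75 mm², x = 140 mm, Ī = 30 172 mm⁴.
Hole 3 (subtracted): ⌀28, A = 615.75 mm², x = 210 mm, Ī = 30 172 mm⁴.
By symmetry the centroid is at mid-width, x̄ = 140 mm.
Transfer each piece to the centroidal y-axis using Ī + A·d² with d = x − 140:
  plate: d = 0 mm → contributes +100 613 333 mm⁴
  hole 1: d = -70 mm → contributes −3 047 357 mm⁴
  hole 2: d = 0 mm → contributes −30 172 mm⁴
  hole 3: d = 70 mm → contributes −3 047 357 mm⁴
Total I = 94 488 447 mm⁴.

I_y ≈ 9.45 × 10⁷ mm⁴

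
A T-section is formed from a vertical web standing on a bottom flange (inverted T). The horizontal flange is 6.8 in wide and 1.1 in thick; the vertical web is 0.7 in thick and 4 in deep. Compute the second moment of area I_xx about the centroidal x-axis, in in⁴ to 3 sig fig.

I_xx ≈ 17.7 in⁴

Treat the section as a set of non-overlapping primitives; coordinates are from the bounding-box lower-left.
Flange: 6.8 × 1.1, A = 7.48 in², y = 0.55 in, Ī = 0.75423 in⁴.
Web: 0.7 × 4, A = 2.8 in², y = 3.1 in, Ī = 3.7333 in⁴.
Centroid: ȳ = ΣA·y / ΣA = 1.2446 in.
Transfer each piece to the centroidal x-axis using Ī + A·d² with d = y − 1.2446:
  flange: d = -0.69455 in → contributes +4.3626 in⁴
  web: d = 1.8554 in → contributes +13.373 in⁴
Total I = 17.735 in⁴.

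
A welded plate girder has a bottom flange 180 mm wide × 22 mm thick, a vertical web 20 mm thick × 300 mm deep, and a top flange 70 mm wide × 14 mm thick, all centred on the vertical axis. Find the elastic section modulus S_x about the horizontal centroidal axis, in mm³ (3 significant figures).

S_x ≈ 7.23 × 10⁵ mm³

Break the section into simple shapes (no overlaps), measuring from the bottom-left corner of the bounding box.
Bottom plate: 180 × 22, A = 3 960 mm², y = 11 mm, Ī = 159 720 mm⁴.
Web plate: 20 × 300, A = 6 000 mm², y = 172 mm, Ī = 45 000 000 mm⁴.
Top plate: 70 × 14, A = 980 mm², y = 329 mm, Ī = 16 007 mm⁴.
Centroid: ȳ = ΣA·y / ΣA = 127.79 mm.
Transfer each piece to the horizontal centroidal axis using Ī + A·d² with d = y − 127.79:
  bottom plate: d = -116.79 mm → contributes +54 170 138 mm⁴
  web plate: d = 44.214 mm → contributes +56 729 211 mm⁴
  top plate: d = 201.21 mm → contributes +39 693 297 mm⁴
Total I = 150 592 646 mm⁴.
Extreme fibre distance c = 208.21 mm; S = I/c = 723 259 mm³.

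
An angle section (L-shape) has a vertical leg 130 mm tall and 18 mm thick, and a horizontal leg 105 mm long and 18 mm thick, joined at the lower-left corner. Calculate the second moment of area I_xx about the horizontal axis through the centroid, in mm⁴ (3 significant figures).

Break the section into simple shapes (no overlaps), measuring from the bottom-left corner of the bounding box.
Vertical leg: 18 × 130, A = 2 340 mm², y = 65 mm, Ī = 3 295 500 mm⁴.
Horizontal leg (remainder): 87 × 18, A = 1 566 mm², y = 9 mm, Ī = 42 282 mm⁴.
Centroid: ȳ = ΣA·y / ΣA = 42.548 mm.
Transfer each piece to the horizontal axis through the centroid using Ī + A·d² with d = y − 42.548:
  vertical leg: d = 22.452 mm → contributes +4 475 035 mm⁴
  horizontal leg (remainder): d = -33.548 mm → contributes +1 804 806 mm⁴
Total I = 6 279 841 mm⁴.

I_xx ≈ 6.28 × 10⁶ mm⁴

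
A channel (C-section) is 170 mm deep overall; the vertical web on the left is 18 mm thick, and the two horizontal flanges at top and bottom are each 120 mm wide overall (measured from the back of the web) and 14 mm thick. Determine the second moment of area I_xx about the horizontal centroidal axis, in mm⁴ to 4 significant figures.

Treat the section as a set of non-overlapping primitives; coordinates are from the bounding-box lower-left.
Web: 18 × 170, A = 3 060 mm², y = 85 mm, Ī = 7 369 500 mm⁴.
Top flange (beyond web): 102 × 14, A = 1 428 mm², y = 163 mm, Ī = 23 324 mm⁴.
Bottom flange (beyond web): 102 × 14, A = 1 428 mm², y = 7 mm, Ī = 23 324 mm⁴.
By symmetry the centroid is at mid-height, ȳ = 85 mm.
Transfer each piece to the horizontal centroidal axis using Ī + A·d² with d = y − 85:
  web: d = 0 mm → contributes +7 369 500 mm⁴
  top flange (beyond web): d = 78 mm → contributes +8 711 276 mm⁴
  bottom flange (beyond web): d = -78 mm → contributes +8 711 276 mm⁴
Total I = 24 792 052 mm⁴.

I_xx ≈ 2.479 × 10⁷ mm⁴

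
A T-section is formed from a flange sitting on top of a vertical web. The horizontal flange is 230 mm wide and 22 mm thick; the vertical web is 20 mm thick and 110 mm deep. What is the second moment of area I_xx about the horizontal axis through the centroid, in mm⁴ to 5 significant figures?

Break the section into simple shapes (no overlaps), measuring from the bottom-left corner of the bounding box.
Flange: 230 × 22, A = 5 060 mm², y = 121 mm, Ī = 204086.7 mm⁴.
Web: 20 × 110, A = 2 200 mm², y = 55 mm, Ī = 2 218 333 mm⁴.
Centroid: ȳ = ΣA·y / ΣA = 101 mm.
Transfer each piece to the horizontal axis through the centroid using Ī + A·d² with d = y − 101:
  flange: d = 20 mm → contributes +2 228 087 mm⁴
  web: d = -46 mm → contributes +6 873 533 mm⁴
Total I = 9 101 620 mm⁴.

I_xx ≈ 9.1016 × 10⁶ mm⁴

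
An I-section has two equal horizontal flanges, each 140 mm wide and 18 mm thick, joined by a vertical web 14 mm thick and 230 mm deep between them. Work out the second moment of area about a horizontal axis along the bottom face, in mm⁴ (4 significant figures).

I_base ≈ 2.379 × 10⁸ mm⁴

Treat the section as a set of non-overlapping primitives; coordinates are from the bounding-box lower-left.
Bottom flange: 140 × 18, A = 2 520 mm², y = 9 mm, Ī = 68 040 mm⁴.
Web: 14 × 230, A = 3 220 mm², y = 133 mm, Ī = 14 194 833 mm⁴.
Top flange: 140 × 18, A = 2 520 mm², y = 257 mm, Ī = 68 040 mm⁴.
Transfer each piece to the base of the section using Ī + A·d² with d = y − 0:
  bottom flange: d = 9 mm → contributes +272 160 mm⁴
  web: d = 133 mm → contributes +71 153 413 mm⁴
  top flange: d = 257 mm → contributes +166 511 520 mm⁴
Total I = 237 937 093 mm⁴.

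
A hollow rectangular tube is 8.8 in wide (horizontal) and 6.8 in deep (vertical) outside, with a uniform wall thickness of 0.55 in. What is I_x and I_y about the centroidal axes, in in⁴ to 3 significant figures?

I_x ≈ 112 in⁴, I_y ≈ 169 in⁴

Split into non-overlapping primitives; take the origin at the lower-left of the bounding box.
Outer rectangle: 8.8 × 6.8, A = 59.84 in², y = 3.4 in, Ī = 230.58 in⁴.
Inner void (subtracted): 7.7 × 5.7, A = 43.89 in², y = 3.4 in, Ī = 118.83 in⁴.
By symmetry the centroid is at mid-height, ȳ = 3.4 in.
All pieces are centred on the centroidal x-axis, so I = ΣĪ (holes subtracted) = 111.75 in⁴.
Repeating about the centroidal y-axis gives I_y = 169.31 in⁴.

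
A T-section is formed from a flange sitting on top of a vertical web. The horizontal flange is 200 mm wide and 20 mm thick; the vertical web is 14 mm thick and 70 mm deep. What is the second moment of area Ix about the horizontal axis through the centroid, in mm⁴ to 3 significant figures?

Ix ≈ 2.13 × 10⁶ mm⁴

Decompose the section into non-overlapping parts with the origin at the bottom-left of its bounding rectangle.
Flange: 200 × 20, A = 4 000 mm², y = 80 mm, Ī = 133 333 mm⁴.
Web: 14 × 70, A = 980 mm², y = 35 mm, Ī = 400 167 mm⁴.
Centroid: ȳ = ΣA·y / ΣA = 71.145 mm.
Transfer each piece to the horizontal axis through the centroid using Ī + A·d² with d = y − 71.145:
  flange: d = 8.8554 mm → contributes +447 007 mm⁴
  web: d = -36.145 mm → contributes +1 680 469 mm⁴
Total I = 2 127 476 mm⁴.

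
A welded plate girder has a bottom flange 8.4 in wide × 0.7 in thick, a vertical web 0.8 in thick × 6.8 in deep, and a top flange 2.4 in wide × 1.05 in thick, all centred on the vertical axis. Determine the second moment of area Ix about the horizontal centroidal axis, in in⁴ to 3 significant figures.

Ix ≈ 132 in⁴

Break the section into simple shapes (no overlaps), measuring from the bottom-left corner of the bounding box.
Bottom plate: 8.4 × 0.7, A = 5.88 in², y = 0.35 in, Ī = 0.2401 in⁴.
Web plate: 0.8 × 6.8, A = 5.44 in², y = 4.1 in, Ī = 20.962 in⁴.
Top plate: 2.4 × 1.05, A = 2.52 in², y = 8.025 in, Ī = 0.23153 in⁴.
Centroid: ȳ = ΣA·y / ΣA = 3.2215 in.
Transfer each piece to the horizontal centroidal axis using Ī + A·d² with d = y − 3.2215:
  bottom plate: d = -2.8715 in → contributes +48.722 in⁴
  web plate: d = 0.87854 in → contributes +25.161 in⁴
  top plate: d = 4.8035 in → contributes +58.378 in⁴
Total I = 132.26 in⁴.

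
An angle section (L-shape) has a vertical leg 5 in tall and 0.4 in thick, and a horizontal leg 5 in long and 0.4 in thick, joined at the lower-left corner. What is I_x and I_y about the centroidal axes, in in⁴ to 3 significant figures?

I_x ≈ 9.26 in⁴, I_y ≈ 9.26 in⁴

Split into non-overlapping primitives; take the origin at the lower-left of the bounding box.
Vertical leg: 0.4 × 5, A = 2 in², y = 2.5 in, Ī = 4.1667 in⁴.
Horizontal leg (remainder): 4.6 × 0.4, A = 1.84 in², y = 0.2 in, Ī = 0.024533 in⁴.
Centroid: ȳ = ΣA·y / ΣA = 1.3979 in.
Transfer each piece to the centroidal x-axis using Ī + A·d² with d = y − 1.3979:
  vertical leg: d = 1.1021 in → contributes +6.5958 in⁴
  horizontal leg (remainder): d = -1.1979 in → contributes +2.6649 in⁴
Total I = 9.2608 in⁴.
For the y-axis: x̄ = 1.3979 in.
Repeating about the centroidal y-axis gives I_y = 9.2608 in⁴.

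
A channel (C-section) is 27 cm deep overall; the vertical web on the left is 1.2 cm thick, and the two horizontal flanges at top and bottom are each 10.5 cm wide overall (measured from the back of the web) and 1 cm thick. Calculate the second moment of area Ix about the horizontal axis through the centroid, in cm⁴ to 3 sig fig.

Split into non-overlapping primitives; take the origin at the lower-left of the bounding box.
Web: 1.2 × 27, A = 32.4 cm², y = 13.5 cm, Ī = 1968.3 cm⁴.
Top flange (beyond web): 9.3 × 1, A = 9.3 cm², y = 26.5 cm, Ī = 0.775 cm⁴.
Bottom flange (beyond web): 9.3 × 1, A = 9.3 cm², y = 0.5 cm, Ī = 0.775 cm⁴.
By symmetry the centroid is at mid-height, ȳ = 13.5 cm.
Transfer each piece to the horizontal axis through the centroid using Ī + A·d² with d = y − 13.5:
  web: d = 0 cm → contributes +1968.3 cm⁴
  top flange (beyond web): d = 13 cm → contributes +1572.5 cm⁴
  bottom flange (beyond web): d = -13 cm → contributes +1572.5 cm⁴
Total I = 5113.3 cm⁴.

Ix ≈ 5110 cm⁴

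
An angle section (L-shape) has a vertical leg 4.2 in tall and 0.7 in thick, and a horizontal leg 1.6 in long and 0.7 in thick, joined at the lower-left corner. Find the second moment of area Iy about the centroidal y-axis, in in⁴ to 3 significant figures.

Treat the section as a set of non-overlapping primitives; coordinates are from the bounding-box lower-left.
Vertical leg: 0.7 × 4.2, A = 2.94 in², x = 0.35 in, Ī = 0.12005 in⁴.
Horizontal leg (remainder): 0.9 × 0.7, A = 0.63 in², x = 1.15 in, Ī = 0.042525 in⁴.
Centroid: x̄ = ΣA·x / ΣA = 0.49118 in.
Transfer each piece to the centroidal y-axis using Ī + A·d² with d = x − 0.49118:
  vertical leg: d = -0.14118 in → contributes +0.17865 in⁴
  horizontal leg (remainder): d = 0.65882 in → contributes +0.31598 in⁴
Total I = 0.49462 in⁴.

Iy ≈ 0.495 in⁴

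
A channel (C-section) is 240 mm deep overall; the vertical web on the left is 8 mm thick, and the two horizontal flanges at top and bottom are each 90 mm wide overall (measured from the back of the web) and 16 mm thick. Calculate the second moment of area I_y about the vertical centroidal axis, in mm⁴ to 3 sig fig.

I_y ≈ 3.73 × 10⁶ mm⁴

Break the section into simple shapes (no overlaps), measuring from the bottom-left corner of the bounding box.
Web: 8 × 240, A = 1 920 mm², x = 4 mm, Ī = 10 240 mm⁴.
Top flange (beyond web): 82 × 16, A = 1 312 mm², x = 49 mm, Ī = 735 157 mm⁴.
Bottom flange (beyond web): 82 × 16, A = 1 312 mm², x = 49 mm, Ī = 735 157 mm⁴.
Centroid: x̄ = ΣA·x / ΣA = 29.986 mm.
Transfer each piece to the vertical centroidal axis using Ī + A·d² with d = x − 29.986:
  web: d = -25.986 mm → contributes +1 306 754 mm⁴
  top flange (beyond web): d = 19.014 mm → contributes +1 209 492 mm⁴
  bottom flange (beyond web): d = 19.014 mm → contributes +1 209 492 mm⁴
Total I = 3 725 738 mm⁴.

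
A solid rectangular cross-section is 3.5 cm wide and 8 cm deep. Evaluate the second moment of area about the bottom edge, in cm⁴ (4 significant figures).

The section: 3.5 × 8, A = 28 cm², y = 4 cm, Ī = 149.333 cm⁴.
Transfer it to a horizontal axis along the bottom face using Ī + A·d² with d = y − 0:
  the section: d = 4 cm → contributes +597.333 cm⁴
Total I = 597.333 cm⁴.

I_base ≈ 597.3 cm⁴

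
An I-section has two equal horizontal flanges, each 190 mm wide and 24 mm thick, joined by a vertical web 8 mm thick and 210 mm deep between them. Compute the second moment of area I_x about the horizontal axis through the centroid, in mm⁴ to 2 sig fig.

I_x ≈ 1.3 × 10⁸ mm⁴

Break the section into simple shapes (no overlaps), measuring from the bottom-left corner of the bounding box.
Bottom flange: 190 × 24, A = 4 560 mm², y = 12 mm, Ī = 218 880 mm⁴.
Web: 8 × 210, A = 1 680 mm², y = 129 mm, Ī = 6 174 000 mm⁴.
Top flange: 190 × 24, A = 4 560 mm², y = 246 mm, Ī = 218 880 mm⁴.
By symmetry the centroid is at mid-height, ȳ = 129 mm.
Transfer each piece to the horizontal axis through the centroid using Ī + A·d² with d = y − 129:
  bottom flange: d = -117 mm → contributes +62 640 720 mm⁴
  web: d = 0 mm → contributes +6 174 000 mm⁴
  top flange: d = 117 mm → contributes +62 640 720 mm⁴
Total I = 131 455 440 mm⁴.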